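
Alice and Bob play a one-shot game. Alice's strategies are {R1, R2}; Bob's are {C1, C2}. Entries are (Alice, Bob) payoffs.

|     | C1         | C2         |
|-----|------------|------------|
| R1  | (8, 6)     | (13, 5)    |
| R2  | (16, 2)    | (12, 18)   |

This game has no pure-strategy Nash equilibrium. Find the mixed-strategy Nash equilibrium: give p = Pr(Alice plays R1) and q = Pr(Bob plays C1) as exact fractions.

p = 16/17, q = 1/9

In a mixed NE each player is indifferent between their pure strategies, so the opponent's mix sets the indifference.
Bob indifferent between C1 and C2: p·6 + (1−p)·2 = p·5 + (1−p)·18 ⟹ 2 + 4p = 18 + (-13)p ⟹ p = 16/17.
Alice indifferent between R1 and R2: q·8 + (1−q)·13 = q·16 + (1−q)·12 ⟹ 13 + (-5)q = 12 + 4q ⟹ q = 1/9.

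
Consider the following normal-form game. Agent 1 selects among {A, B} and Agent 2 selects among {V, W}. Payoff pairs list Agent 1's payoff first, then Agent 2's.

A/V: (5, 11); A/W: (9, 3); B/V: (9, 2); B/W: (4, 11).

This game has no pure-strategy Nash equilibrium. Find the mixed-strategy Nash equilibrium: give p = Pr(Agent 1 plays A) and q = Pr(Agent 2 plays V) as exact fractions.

Each player's mixing probability is pinned down by making the *other* player indifferent.
Agent 2 indifferent between V and W: p·11 + (1−p)·2 = p·3 + (1−p)·11 ⟹ 2 + 9p = 11 + (-8)p ⟹ p = 9/17.
Agent 1 indifferent between A and B: q·5 + (1−q)·9 = q·9 + (1−q)·4 ⟹ 9 + (-4)q = 4 + 5q ⟹ q = 5/9.

p = 9/17, q = 5/9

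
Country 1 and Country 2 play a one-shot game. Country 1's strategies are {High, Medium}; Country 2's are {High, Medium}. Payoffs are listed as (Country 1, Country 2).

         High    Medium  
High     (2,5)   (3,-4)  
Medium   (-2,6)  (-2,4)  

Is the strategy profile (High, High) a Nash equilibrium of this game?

Yes

Holding Country 2 at High: Country 1 gets 2 from High, versus -2 from Medium. No profitable deviation for Country 1.
Holding Country 1 at High: Country 2 gets 5 from High, versus -4 from Medium. No profitable deviation for Country 2 either.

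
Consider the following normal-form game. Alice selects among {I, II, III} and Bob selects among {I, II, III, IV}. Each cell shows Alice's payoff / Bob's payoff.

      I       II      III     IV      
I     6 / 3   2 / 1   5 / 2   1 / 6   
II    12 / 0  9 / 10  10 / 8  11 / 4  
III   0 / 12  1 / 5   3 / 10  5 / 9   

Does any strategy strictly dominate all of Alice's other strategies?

II

A strategy is strictly dominant if it gives Alice a strictly higher payoff than every other strategy, against every choice by the opponent.
II strictly dominates: vs I: 12 > each of {6, 0}; vs II: 9 > each of {2, 1}; vs III: 10 > each of {5, 3}; vs IV: 11 > each of {1, 5}.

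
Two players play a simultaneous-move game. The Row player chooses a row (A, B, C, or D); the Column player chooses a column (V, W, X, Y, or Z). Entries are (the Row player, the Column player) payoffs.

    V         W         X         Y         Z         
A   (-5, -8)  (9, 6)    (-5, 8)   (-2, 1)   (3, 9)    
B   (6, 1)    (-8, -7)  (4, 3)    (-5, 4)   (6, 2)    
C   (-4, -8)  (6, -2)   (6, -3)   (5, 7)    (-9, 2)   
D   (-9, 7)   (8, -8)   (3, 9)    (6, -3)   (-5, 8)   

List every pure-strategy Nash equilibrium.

Find each player's best response to every opponent strategy; NE are the intersections.
The Row player's best responses — vs V: B (payoff 6); vs W: A (payoff 9); vs X: C (payoff 6); vs Y: D (payoff 6); vs Z: B (payoff 6).
The Column player's best responses — vs A: Z (payoff 9); vs B: Y (payoff 4); vs C: Y (payoff 7); vs D: X (payoff 9).
No cell has both players best-responding. For instance, the Row player's best reply to W is A, but against A the Column player prefers Z over W.

No pure-strategy Nash equilibrium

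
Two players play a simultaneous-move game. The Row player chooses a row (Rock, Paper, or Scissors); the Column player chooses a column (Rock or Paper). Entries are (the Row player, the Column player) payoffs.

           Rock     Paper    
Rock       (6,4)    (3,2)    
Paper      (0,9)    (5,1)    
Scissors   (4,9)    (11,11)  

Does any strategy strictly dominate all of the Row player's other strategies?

Check whether one of the Row player's strategies beats all alternatives regardless of what the opponent does.
Rock is not dominant: against Paper, Paper gives 5 > 3.
Paper is not dominant: against Rock, Rock gives 6 > 0.
Scissors is not dominant: against Rock, Rock gives 6 > 4.
No single strategy is best against every opponent action.

No strictly dominant strategy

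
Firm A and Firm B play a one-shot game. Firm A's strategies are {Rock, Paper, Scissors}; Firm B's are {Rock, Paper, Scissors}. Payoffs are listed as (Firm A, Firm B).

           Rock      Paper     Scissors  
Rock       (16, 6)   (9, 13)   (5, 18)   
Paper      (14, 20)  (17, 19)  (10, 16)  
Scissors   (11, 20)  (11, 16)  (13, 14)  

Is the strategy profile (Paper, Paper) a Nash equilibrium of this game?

No

Holding Firm B at Paper: Firm A gets 17 from Paper, versus 9 from Rock, 11 from Scissors. No profitable deviation for Firm A.
Holding Firm A at Paper: Firm B gets 19 from Paper but could get 20 by switching to Rock. Firm B has a profitable deviation.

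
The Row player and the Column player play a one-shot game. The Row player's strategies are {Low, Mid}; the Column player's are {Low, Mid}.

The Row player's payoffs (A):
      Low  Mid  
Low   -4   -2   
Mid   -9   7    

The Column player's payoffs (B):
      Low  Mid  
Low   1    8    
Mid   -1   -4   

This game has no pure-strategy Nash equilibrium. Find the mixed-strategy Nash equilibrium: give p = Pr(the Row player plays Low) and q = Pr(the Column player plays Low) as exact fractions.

In a mixed NE each player is indifferent between their pure strategies, so the opponent's mix sets the indifference.
The Column player indifferent between Low and Mid: p·1 + (1−p)·(-1) = p·8 + (1−p)·(-4) ⟹ (-1) + 2p = (-4) + 12p ⟹ p = 3/10.
The Row player indifferent between Low and Mid: q·(-4) + (1−q)·(-2) = q·(-9) + (1−q)·7 ⟹ (-2) + (-2)q = 7 + (-16)q ⟹ q = 9/14.

p = 3/10, q = 9/14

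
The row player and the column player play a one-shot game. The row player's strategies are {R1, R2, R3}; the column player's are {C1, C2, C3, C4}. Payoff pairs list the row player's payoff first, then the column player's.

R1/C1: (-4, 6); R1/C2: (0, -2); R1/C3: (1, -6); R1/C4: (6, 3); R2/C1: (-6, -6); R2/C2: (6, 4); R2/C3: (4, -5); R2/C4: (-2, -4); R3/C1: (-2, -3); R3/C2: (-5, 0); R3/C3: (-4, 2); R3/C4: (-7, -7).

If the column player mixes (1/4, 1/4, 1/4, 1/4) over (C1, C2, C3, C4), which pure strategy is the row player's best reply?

The row player's best reply maximizes expected payoff against the mix.
R1: (1/4)·(-4) + (1/4)·0 + (1/4)·1 + (1/4)·6 = 3/4
R2: (1/4)·(-6) + (1/4)·6 + (1/4)·4 + (1/4)·(-2) = 1/2
R3: (1/4)·(-2) + (1/4)·(-5) + (1/4)·(-4) + (1/4)·(-7) = -9/2
Highest expected payoff is 3/4, from R1.

R1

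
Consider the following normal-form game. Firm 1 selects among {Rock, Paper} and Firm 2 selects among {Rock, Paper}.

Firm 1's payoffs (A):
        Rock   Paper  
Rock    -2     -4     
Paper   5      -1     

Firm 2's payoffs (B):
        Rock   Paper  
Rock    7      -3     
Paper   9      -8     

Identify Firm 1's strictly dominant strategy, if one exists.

Check whether one of Firm 1's strategies beats all alternatives regardless of what the opponent does.
Paper strictly dominates: vs Rock: 5 > -2; vs Paper: -1 > -4.

Paper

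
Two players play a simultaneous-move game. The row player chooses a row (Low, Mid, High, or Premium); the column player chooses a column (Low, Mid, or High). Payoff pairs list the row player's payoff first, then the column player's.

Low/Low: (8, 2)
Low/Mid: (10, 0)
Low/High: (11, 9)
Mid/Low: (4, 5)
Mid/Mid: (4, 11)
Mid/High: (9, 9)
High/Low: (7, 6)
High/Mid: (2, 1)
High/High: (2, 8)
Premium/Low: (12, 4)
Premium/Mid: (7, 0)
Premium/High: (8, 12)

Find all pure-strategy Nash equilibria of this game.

Find each player's best response to every opponent strategy; NE are the intersections.
The row player's best responses — vs Low: Premium (payoff 12); vs Mid: Low (payoff 10); vs High: Low (payoff 11).
The column player's best responses — vs Low: High (payoff 9); vs Mid: Mid (payoff 11); vs High: High (payoff 8); vs Premium: High (payoff 12).
The only mutual best response is (Low, High); neither player gains by switching there.

(Low, High)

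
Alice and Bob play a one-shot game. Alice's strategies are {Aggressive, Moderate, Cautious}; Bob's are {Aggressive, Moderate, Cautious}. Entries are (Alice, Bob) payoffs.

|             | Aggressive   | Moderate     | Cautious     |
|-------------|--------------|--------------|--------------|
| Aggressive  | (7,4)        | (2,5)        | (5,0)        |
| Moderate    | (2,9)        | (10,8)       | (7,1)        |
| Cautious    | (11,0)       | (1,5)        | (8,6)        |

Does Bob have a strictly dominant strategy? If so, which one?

No strictly dominant strategy

Check whether one of Bob's strategies beats all alternatives regardless of what the opponent does.
Aggressive is not dominant: against Aggressive, Moderate gives 5 > 4.
Moderate is not dominant: against Moderate, Aggressive gives 9 > 8.
Cautious is not dominant: against Aggressive, Aggressive gives 4 > 0.
No single strategy is best against every opponent action.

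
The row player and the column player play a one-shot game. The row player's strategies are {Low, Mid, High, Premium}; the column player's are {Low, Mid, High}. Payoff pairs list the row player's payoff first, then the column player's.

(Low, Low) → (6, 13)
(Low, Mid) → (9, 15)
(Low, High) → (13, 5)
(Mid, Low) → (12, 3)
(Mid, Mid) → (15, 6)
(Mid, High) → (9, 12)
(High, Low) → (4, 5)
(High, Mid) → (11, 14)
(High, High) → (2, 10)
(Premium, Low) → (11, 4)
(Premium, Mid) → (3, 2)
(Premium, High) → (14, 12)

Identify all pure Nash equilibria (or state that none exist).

Check mutual best responses: a cell is a NE iff neither player can gain by unilaterally deviating.
The row player's best responses — vs Low: Mid (payoff 12); vs Mid: Mid (payoff 15); vs High: Premium (payoff 14).
The column player's best responses — vs Low: Mid (payoff 15); vs Mid: High (payoff 12); vs High: Mid (payoff 14); vs Premium: High (payoff 12).
The only mutual best response is (Premium, High); neither player gains by switching there.

(Premium, High)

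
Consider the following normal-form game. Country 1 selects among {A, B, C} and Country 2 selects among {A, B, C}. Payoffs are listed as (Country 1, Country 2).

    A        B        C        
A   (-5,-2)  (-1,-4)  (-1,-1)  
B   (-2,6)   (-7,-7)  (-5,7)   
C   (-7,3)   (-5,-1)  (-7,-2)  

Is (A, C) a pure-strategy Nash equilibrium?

Holding Country 2 at C: Country 1 gets -1 from A, versus -5 from B, -7 from C. No profitable deviation for Country 1.
Holding Country 1 at A: Country 2 gets -1 from C, versus -2 from A, -4 from B. No profitable deviation for Country 2 either.

Yes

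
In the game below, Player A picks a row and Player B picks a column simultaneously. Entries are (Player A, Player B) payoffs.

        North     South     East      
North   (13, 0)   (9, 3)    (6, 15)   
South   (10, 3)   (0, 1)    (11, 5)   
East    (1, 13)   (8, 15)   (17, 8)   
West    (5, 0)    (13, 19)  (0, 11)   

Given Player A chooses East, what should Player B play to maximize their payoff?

South

With Player A fixed at East, Player B's payoffs are: North → 13, South → 15, East → 8.
The maximum is 15, achieved by South.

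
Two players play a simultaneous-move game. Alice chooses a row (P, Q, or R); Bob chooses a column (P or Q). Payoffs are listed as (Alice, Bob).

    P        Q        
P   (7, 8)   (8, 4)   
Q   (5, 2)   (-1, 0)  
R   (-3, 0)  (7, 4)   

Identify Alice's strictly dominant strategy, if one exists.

Check whether one of Alice's strategies beats all alternatives regardless of what the opponent does.
P strictly dominates: vs P: 7 > each of {5, -3}; vs Q: 8 > each of {-1, 7}.

P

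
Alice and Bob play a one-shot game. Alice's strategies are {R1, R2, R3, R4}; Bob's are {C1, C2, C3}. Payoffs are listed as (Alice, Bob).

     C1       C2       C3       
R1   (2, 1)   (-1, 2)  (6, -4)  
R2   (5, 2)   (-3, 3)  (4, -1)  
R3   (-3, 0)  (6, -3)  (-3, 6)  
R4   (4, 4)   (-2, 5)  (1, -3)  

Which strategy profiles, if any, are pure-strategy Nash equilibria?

No pure-strategy Nash equilibrium

A profile is a Nash equilibrium when each player is best-responding to the other.
Alice's best responses — vs C1: R2 (payoff 5); vs C2: R3 (payoff 6); vs C3: R1 (payoff 6).
Bob's best responses — vs R1: C2 (payoff 2); vs R2: C2 (payoff 3); vs R3: C3 (payoff 6); vs R4: C2 (payoff 5).
No cell has both players best-responding. For instance, Alice's best reply to C2 is R3, but against R3 Bob prefers C3 over C2.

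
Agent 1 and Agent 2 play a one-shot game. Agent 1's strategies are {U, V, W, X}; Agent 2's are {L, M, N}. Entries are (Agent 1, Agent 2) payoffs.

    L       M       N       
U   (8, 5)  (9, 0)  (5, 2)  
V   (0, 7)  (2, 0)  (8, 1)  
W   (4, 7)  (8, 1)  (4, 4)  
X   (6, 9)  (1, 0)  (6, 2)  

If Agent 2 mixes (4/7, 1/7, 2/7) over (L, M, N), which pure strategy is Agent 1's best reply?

U

Compute Agent 1's expected payoff from each pure strategy against the given mix.
U: (4/7)·8 + (1/7)·9 + (2/7)·5 = 51/7
V: (4/7)·0 + (1/7)·2 + (2/7)·8 = 18/7
W: (4/7)·4 + (1/7)·8 + (2/7)·4 = 32/7
X: (4/7)·6 + (1/7)·1 + (2/7)·6 = 37/7
Highest expected payoff is 51/7, from U.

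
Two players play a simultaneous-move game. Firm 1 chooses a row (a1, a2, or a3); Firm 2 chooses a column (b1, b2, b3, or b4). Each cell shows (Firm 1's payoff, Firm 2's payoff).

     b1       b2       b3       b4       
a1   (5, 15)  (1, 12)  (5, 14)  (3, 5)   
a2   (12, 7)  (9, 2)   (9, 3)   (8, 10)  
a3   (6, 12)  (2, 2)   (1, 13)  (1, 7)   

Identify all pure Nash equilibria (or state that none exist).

Check mutual best responses: a cell is a NE iff neither player can gain by unilaterally deviating.
Firm 1's best responses — vs b1: a2 (payoff 12); vs b2: a2 (payoff 9); vs b3: a2 (payoff 9); vs b4: a2 (payoff 8).
Firm 2's best responses — vs a1: b1 (payoff 15); vs a2: b4 (payoff 10); vs a3: b3 (payoff 13).
The only mutual best response is (a2, b4); neither player gains by switching there.

(a2, b4)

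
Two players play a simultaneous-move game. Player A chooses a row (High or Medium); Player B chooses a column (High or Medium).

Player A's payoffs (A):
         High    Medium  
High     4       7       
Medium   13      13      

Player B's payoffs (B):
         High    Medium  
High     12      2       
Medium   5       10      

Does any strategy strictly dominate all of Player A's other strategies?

Check whether one of Player A's strategies beats all alternatives regardless of what the opponent does.
Medium strictly dominates: vs High: 13 > 4; vs Medium: 13 > 7.

Medium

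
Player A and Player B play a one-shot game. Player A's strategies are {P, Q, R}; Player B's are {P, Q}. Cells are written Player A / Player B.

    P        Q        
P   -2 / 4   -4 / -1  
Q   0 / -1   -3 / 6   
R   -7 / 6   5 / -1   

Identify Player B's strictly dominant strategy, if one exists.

Check whether one of Player B's strategies beats all alternatives regardless of what the opponent does.
P is not dominant: against Q, Q gives 6 > -1.
Q is not dominant: against P, P gives 4 > -1.
No single strategy is best against every opponent action.

None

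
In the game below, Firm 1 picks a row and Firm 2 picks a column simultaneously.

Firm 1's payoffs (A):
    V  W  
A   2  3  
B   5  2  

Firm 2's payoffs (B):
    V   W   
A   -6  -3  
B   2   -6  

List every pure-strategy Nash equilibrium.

Find each player's best response to every opponent strategy; NE are the intersections.
Firm 1's best responses — vs V: B (payoff 5); vs W: A (payoff 3).
Firm 2's best responses — vs A: W (payoff -3); vs B: V (payoff 2).
Mutual best responses occur at (A, W) and (B, V); at each, neither player gains by switching.

(A, W) and (B, V)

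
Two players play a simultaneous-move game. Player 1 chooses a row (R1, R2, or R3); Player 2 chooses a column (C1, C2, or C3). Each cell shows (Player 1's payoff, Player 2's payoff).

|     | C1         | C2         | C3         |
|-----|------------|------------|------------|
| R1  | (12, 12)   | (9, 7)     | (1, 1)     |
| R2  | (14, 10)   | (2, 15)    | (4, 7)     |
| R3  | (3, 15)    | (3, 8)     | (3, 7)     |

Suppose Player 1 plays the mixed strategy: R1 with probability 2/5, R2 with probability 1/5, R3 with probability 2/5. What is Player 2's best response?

C1

Player 2's best reply maximizes expected payoff against the mix.
C1: (2/5)·12 + (1/5)·10 + (2/5)·15 = 64/5
C2: (2/5)·7 + (1/5)·15 + (2/5)·8 = 9
C3: (2/5)·1 + (1/5)·7 + (2/5)·7 = 23/5
Highest expected payoff is 64/5, from C1.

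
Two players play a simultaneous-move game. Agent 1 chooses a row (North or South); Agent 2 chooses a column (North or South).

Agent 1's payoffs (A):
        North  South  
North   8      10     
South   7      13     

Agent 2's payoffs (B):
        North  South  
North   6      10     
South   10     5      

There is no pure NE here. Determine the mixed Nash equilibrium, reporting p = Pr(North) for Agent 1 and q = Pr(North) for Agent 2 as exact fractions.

Each player's mixing probability is pinned down by making the *other* player indifferent.
Agent 2 indifferent between North and South: p·6 + (1−p)·10 = p·10 + (1−p)·5 ⟹ 10 + (-4)p = 5 + 5p ⟹ p = 5/9.
Agent 1 indifferent between North and South: q·8 + (1−q)·10 = q·7 + (1−q)·13 ⟹ 10 + (-2)q = 13 + (-6)q ⟹ q = 3/4.

p = 5/9, q = 3/4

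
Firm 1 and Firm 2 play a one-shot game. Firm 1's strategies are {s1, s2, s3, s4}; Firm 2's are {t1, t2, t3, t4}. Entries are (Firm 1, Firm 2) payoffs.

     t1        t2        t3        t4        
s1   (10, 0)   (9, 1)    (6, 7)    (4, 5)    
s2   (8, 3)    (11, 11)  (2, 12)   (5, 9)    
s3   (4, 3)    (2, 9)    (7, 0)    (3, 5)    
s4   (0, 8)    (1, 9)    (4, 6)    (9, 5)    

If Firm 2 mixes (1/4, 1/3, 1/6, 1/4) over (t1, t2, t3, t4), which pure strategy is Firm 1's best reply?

s1

Compute Firm 1's expected payoff from each pure strategy against the given mix.
s1: (1/4)·10 + (1/3)·9 + (1/6)·6 + (1/4)·4 = 15/2
s2: (1/4)·8 + (1/3)·11 + (1/6)·2 + (1/4)·5 = 29/4
s3: (1/4)·4 + (1/3)·2 + (1/6)·7 + (1/4)·3 = 43/12
s4: (1/4)·0 + (1/3)·1 + (1/6)·4 + (1/4)·9 = 13/4
Highest expected payoff is 15/2, from s1.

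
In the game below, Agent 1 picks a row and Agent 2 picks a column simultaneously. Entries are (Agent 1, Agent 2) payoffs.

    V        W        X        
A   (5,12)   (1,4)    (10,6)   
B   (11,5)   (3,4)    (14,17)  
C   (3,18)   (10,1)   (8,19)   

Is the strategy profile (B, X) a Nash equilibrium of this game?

Holding Agent 2 at X: Agent 1 gets 14 from B, versus 10 from A, 8 from C. No profitable deviation for Agent 1.
Holding Agent 1 at B: Agent 2 gets 17 from X, versus 5 from V, 4 from W. No profitable deviation for Agent 2 either.

Yes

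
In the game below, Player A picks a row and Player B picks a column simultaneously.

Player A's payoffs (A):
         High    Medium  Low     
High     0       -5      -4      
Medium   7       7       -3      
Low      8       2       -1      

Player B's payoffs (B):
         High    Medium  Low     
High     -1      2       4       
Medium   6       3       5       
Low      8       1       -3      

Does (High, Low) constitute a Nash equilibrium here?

Holding Player B at Low: Player A gets -4 from High but could get -1 by switching to Low. Player A has a profitable deviation.

No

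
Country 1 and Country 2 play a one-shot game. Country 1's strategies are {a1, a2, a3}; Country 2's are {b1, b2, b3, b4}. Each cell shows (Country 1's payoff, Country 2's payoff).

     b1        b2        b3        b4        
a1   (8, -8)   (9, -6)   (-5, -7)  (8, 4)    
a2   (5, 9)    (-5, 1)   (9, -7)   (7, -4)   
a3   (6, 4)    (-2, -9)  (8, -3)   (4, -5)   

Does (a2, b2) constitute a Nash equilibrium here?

Holding Country 2 at b2: Country 1 gets -5 from a2 but could get 9 by switching to a1. Country 1 has a profitable deviation.

No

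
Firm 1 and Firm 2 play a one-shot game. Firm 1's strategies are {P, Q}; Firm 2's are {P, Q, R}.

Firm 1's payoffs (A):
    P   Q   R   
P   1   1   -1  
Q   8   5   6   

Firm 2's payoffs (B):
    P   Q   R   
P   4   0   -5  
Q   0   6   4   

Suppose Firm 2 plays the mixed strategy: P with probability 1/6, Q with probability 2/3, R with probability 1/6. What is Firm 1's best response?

Firm 1's best reply maximizes expected payoff against the mix.
P: (1/6)·1 + (2/3)·1 + (1/6)·(-1) = 2/3
Q: (1/6)·8 + (2/3)·5 + (1/6)·6 = 17/3
Highest expected payoff is 17/3, from Q.

Q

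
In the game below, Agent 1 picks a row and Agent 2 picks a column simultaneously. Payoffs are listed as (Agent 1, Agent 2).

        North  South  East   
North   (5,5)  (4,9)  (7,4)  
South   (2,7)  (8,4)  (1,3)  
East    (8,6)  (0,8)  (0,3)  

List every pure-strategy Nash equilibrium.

No pure-strategy Nash equilibrium

Check mutual best responses: a cell is a NE iff neither player can gain by unilaterally deviating.
Agent 1's best responses — vs North: East (payoff 8); vs South: South (payoff 8); vs East: North (payoff 7).
Agent 2's best responses — vs North: South (payoff 9); vs South: North (payoff 7); vs East: South (payoff 8).
No cell has both players best-responding. For instance, Agent 1's best reply to South is South, but against South Agent 2 prefers North over South.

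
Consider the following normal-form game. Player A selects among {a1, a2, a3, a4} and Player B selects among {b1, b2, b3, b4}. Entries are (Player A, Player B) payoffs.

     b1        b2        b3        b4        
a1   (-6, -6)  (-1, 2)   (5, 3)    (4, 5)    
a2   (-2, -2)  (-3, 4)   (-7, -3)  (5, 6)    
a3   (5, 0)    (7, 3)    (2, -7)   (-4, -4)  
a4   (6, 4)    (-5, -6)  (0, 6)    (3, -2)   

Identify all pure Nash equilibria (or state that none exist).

Find each player's best response to every opponent strategy; NE are the intersections.
Player A's best responses — vs b1: a4 (payoff 6); vs b2: a3 (payoff 7); vs b3: a1 (payoff 5); vs b4: a2 (payoff 5).
Player B's best responses — vs a1: b4 (payoff 5); vs a2: b4 (payoff 6); vs a3: b2 (payoff 3); vs a4: b3 (payoff 6).
Mutual best responses occur at (a2, b4) and (a3, b2); at each, neither player gains by switching.

(a2, b4) and (a3, b2)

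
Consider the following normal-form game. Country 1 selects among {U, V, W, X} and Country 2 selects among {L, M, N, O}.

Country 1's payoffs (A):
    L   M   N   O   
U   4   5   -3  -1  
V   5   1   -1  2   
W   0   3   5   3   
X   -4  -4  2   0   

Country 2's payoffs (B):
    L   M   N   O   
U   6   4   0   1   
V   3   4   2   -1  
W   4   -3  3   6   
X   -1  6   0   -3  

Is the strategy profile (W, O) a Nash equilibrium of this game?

Holding Country 2 at O: Country 1 gets 3 from W, versus -1 from U, 2 from V, 0 from X. No profitable deviation for Country 1.
Holding Country 1 at W: Country 2 gets 6 from O, versus 4 from L, -3 from M, 3 from N. No profitable deviation for Country 2 either.

Yes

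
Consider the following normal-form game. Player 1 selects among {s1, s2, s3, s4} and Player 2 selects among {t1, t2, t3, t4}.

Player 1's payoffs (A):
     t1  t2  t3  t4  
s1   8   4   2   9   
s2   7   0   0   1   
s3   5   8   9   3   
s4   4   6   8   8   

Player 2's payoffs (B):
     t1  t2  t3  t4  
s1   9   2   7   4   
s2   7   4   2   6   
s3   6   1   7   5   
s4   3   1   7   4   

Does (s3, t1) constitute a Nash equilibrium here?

Holding Player 2 at t1: Player 1 gets 5 from s3 but could get 8 by switching to s1. Player 1 has a profitable deviation.

No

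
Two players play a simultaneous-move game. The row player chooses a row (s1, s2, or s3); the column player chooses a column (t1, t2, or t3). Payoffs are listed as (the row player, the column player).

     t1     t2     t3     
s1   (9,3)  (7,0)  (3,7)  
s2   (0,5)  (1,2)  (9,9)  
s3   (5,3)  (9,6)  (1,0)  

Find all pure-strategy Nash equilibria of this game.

Check mutual best responses: a cell is a NE iff neither player can gain by unilaterally deviating.
The row player's best responses — vs t1: s1 (payoff 9); vs t2: s3 (payoff 9); vs t3: s2 (payoff 9).
The column player's best responses — vs s1: t3 (payoff 7); vs s2: t3 (payoff 9); vs s3: t2 (payoff 6).
Mutual best responses occur at (s2, t3) and (s3, t2); at each, neither player gains by switching.

(s2, t3) and (s3, t2)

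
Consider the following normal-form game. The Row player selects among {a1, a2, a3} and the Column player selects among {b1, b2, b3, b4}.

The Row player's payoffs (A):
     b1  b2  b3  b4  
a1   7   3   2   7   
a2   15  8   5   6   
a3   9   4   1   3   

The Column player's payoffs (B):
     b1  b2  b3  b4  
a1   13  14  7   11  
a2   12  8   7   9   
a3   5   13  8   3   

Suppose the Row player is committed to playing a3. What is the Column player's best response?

b2

With the Row player fixed at a3, the Column player's payoffs are: b1 → 5, b2 → 13, b3 → 8, b4 → 3.
The maximum is 13, achieved by b2.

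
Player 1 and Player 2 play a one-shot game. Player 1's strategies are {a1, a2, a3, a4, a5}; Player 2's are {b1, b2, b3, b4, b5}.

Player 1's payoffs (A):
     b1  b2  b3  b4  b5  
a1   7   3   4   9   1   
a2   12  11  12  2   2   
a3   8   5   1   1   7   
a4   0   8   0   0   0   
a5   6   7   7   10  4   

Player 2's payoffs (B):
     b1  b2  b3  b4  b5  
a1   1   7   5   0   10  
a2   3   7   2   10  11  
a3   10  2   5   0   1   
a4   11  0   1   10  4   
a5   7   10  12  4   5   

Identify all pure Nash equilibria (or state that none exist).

None

Find each player's best response to every opponent strategy; NE are the intersections.
Player 1's best responses — vs b1: a2 (payoff 12); vs b2: a2 (payoff 11); vs b3: a2 (payoff 12); vs b4: a5 (payoff 10); vs b5: a3 (payoff 7).
Player 2's best responses — vs a1: b5 (payoff 10); vs a2: b5 (payoff 11); vs a3: b1 (payoff 10); vs a4: b1 (payoff 11); vs a5: b3 (payoff 12).
No cell has both players best-responding. For instance, Player 1's best reply to b1 is a2, but against a2 Player 2 prefers b5 over b1.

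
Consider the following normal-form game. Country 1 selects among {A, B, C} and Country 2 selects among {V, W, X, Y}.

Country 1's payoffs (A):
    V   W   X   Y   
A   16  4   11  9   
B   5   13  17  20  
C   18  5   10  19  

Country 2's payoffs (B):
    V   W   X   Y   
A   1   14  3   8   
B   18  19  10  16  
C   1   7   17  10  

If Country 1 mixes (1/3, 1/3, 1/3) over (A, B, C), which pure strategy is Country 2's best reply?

W

Compute Country 2's expected payoff from each pure strategy against the given mix.
V: (1/3)·1 + (1/3)·18 + (1/3)·1 = 20/3
W: (1/3)·14 + (1/3)·19 + (1/3)·7 = 40/3
X: (1/3)·3 + (1/3)·10 + (1/3)·17 = 10
Y: (1/3)·8 + (1/3)·16 + (1/3)·10 = 34/3
Highest expected payoff is 40/3, from W.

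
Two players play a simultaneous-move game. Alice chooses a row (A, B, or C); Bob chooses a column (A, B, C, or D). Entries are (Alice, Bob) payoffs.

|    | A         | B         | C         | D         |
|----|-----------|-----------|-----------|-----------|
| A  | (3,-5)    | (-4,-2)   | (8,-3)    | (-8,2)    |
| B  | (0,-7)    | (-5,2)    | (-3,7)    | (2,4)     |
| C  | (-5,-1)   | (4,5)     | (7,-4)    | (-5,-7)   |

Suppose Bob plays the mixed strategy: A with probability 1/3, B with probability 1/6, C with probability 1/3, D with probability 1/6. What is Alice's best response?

A

Alice's best reply maximizes expected payoff against the mix.
A: (1/3)·3 + (1/6)·(-4) + (1/3)·8 + (1/6)·(-8) = 5/3
B: (1/3)·0 + (1/6)·(-5) + (1/3)·(-3) + (1/6)·2 = -3/2
C: (1/3)·(-5) + (1/6)·4 + (1/3)·7 + (1/6)·(-5) = 1/2
Highest expected payoff is 5/3, from A.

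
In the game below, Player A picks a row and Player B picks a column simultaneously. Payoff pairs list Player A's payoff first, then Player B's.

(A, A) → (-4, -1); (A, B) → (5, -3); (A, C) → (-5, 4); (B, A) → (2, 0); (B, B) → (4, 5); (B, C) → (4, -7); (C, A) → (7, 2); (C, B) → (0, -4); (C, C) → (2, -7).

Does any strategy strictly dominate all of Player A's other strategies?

No strictly dominant strategy

Check whether one of Player A's strategies beats all alternatives regardless of what the opponent does.
A is not dominant: against A, B gives 2 > -4.
B is not dominant: against A, C gives 7 > 2.
C is not dominant: against B, A gives 5 > 0.
No single strategy is best against every opponent action.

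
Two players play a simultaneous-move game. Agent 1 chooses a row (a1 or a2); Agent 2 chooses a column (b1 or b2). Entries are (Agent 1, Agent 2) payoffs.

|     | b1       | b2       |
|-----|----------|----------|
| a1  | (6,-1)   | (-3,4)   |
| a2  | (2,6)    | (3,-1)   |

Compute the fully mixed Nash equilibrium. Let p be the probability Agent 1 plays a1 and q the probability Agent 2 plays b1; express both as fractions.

In a mixed NE each player is indifferent between their pure strategies, so the opponent's mix sets the indifference.
Agent 2 indifferent between b1 and b2: p·(-1) + (1−p)·6 = p·4 + (1−p)·(-1) ⟹ 6 + (-7)p = (-1) + 5p ⟹ p = 7/12.
Agent 1 indifferent between a1 and a2: q·6 + (1−q)·(-3) = q·2 + (1−q)·3 ⟹ (-3) + 9q = 3 + (-1)q ⟹ q = 3/5.

p = 7/12, q = 3/5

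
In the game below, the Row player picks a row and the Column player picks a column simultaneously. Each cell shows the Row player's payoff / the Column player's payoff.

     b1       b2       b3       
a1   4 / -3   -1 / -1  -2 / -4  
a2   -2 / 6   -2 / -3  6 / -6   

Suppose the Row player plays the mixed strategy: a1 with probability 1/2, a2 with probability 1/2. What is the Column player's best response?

The Column player's best reply maximizes expected payoff against the mix.
b1: (1/2)·(-3) + (1/2)·6 = 3/2
b2: (1/2)·(-1) + (1/2)·(-3) = -2
b3: (1/2)·(-4) + (1/2)·(-6) = -5
Highest expected payoff is 3/2, from b1.

b1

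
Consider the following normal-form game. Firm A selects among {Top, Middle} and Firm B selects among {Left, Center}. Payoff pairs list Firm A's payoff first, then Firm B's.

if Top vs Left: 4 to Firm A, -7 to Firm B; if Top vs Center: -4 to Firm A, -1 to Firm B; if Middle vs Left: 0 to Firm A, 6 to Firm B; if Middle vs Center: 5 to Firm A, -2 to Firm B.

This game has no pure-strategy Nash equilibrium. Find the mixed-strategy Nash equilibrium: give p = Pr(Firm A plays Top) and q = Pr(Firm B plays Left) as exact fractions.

p = 4/7, q = 9/13

Each player's mixing probability is pinned down by making the *other* player indifferent.
Firm B indifferent between Left and Center: p·(-7) + (1−p)·6 = p·(-1) + (1−p)·(-2) ⟹ 6 + (-13)p = (-2) + 1p ⟹ p = 4/7.
Firm A indifferent between Top and Middle: q·4 + (1−q)·(-4) = q·0 + (1−q)·5 ⟹ (-4) + 8q = 5 + (-5)q ⟹ q = 9/13.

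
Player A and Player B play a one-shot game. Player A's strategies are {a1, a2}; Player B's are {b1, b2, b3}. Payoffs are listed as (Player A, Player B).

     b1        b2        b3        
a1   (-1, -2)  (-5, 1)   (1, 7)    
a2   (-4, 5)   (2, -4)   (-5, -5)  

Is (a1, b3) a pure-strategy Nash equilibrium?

Yes

Holding Player B at b3: Player A gets 1 from a1, versus -5 from a2. No profitable deviation for Player A.
Holding Player A at a1: Player B gets 7 from b3, versus -2 from b1, 1 from b2. No profitable deviation for Player B either.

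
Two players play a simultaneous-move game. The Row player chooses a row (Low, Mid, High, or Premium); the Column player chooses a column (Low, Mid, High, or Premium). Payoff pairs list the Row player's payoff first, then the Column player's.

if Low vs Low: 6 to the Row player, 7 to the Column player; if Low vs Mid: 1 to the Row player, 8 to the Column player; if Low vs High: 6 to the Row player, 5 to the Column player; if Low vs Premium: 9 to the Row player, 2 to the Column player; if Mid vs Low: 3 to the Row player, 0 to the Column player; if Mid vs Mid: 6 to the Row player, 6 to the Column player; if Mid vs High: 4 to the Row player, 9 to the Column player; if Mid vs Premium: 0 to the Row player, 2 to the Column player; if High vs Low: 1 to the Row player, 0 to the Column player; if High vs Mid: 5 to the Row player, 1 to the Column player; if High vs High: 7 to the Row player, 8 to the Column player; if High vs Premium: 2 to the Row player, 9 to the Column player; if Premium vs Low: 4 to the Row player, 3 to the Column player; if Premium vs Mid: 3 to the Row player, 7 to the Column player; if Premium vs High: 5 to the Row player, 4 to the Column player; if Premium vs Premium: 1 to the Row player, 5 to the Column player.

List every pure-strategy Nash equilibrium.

No pure-strategy Nash equilibrium

Check mutual best responses: a cell is a NE iff neither player can gain by unilaterally deviating.
The Row player's best responses — vs Low: Low (payoff 6); vs Mid: Mid (payoff 6); vs High: High (payoff 7); vs Premium: Low (payoff 9).
The Column player's best responses — vs Low: Mid (payoff 8); vs Mid: High (payoff 9); vs High: Premium (payoff 9); vs Premium: Mid (payoff 7).
No cell has both players best-responding. For instance, the Row player's best reply to Low is Low, but against Low the Column player prefers Mid over Low.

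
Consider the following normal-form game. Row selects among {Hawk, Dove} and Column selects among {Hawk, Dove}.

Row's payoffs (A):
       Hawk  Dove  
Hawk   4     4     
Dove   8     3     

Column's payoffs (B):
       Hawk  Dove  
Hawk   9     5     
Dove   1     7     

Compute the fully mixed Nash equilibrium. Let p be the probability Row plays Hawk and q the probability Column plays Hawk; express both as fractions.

p = 3/5, q = 1/5

In a mixed NE each player is indifferent between their pure strategies, so the opponent's mix sets the indifference.
Column indifferent between Hawk and Dove: p·9 + (1−p)·1 = p·5 + (1−p)·7 ⟹ 1 + 8p = 7 + (-2)p ⟹ p = 3/5.
Row indifferent between Hawk and Dove: q·4 + (1−q)·4 = q·8 + (1−q)·3 ⟹ 4 + 0q = 3 + 5q ⟹ q = 1/5.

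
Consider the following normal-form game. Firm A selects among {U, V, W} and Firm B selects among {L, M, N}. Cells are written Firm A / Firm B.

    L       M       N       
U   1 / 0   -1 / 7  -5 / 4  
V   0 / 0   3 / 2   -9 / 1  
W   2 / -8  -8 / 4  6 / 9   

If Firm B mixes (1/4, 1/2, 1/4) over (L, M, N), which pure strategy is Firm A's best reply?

Firm A's best reply maximizes expected payoff against the mix.
U: (1/4)·1 + (1/2)·(-1) + (1/4)·(-5) = -3/2
V: (1/4)·0 + (1/2)·3 + (1/4)·(-9) = -3/4
W: (1/4)·2 + (1/2)·(-8) + (1/4)·6 = -2
Highest expected payoff is -3/4, from V.

V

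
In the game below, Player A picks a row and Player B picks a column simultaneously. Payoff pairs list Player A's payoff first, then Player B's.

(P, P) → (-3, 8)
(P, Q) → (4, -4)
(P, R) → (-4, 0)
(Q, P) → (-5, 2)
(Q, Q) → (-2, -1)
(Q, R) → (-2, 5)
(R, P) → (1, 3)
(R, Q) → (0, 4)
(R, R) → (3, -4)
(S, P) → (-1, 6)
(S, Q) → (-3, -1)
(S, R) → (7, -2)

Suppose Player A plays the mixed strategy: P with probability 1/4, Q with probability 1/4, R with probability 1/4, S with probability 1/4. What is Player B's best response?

Compute Player B's expected payoff from each pure strategy against the given mix.
P: (1/4)·8 + (1/4)·2 + (1/4)·3 + (1/4)·6 = 19/4
Q: (1/4)·(-4) + (1/4)·(-1) + (1/4)·4 + (1/4)·(-1) = -1/2
R: (1/4)·0 + (1/4)·5 + (1/4)·(-4) + (1/4)·(-2) = -1/4
Highest expected payoff is 19/4, from P.

P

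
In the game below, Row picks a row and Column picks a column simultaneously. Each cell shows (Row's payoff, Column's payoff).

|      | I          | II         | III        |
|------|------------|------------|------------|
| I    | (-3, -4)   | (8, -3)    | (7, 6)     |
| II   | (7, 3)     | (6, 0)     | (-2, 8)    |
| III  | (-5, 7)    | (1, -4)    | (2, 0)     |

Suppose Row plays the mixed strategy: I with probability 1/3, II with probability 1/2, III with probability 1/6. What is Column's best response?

Compute Column's expected payoff from each pure strategy against the given mix.
I: (1/3)·(-4) + (1/2)·3 + (1/6)·7 = 4/3
II: (1/3)·(-3) + (1/2)·0 + (1/6)·(-4) = -5/3
III: (1/3)·6 + (1/2)·8 + (1/6)·0 = 6
Highest expected payoff is 6, from III.

III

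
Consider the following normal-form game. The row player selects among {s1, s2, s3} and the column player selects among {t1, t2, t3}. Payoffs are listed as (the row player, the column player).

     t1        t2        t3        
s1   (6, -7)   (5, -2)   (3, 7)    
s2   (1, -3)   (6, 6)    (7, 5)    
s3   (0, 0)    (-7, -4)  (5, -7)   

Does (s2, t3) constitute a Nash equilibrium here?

No

Holding the column player at t3: the row player gets 7 from s2, versus 3 from s1, 5 from s3. No profitable deviation for the row player.
Holding the row player at s2: the column player gets 5 from t3 but could get 6 by switching to t2. The column player has a profitable deviation.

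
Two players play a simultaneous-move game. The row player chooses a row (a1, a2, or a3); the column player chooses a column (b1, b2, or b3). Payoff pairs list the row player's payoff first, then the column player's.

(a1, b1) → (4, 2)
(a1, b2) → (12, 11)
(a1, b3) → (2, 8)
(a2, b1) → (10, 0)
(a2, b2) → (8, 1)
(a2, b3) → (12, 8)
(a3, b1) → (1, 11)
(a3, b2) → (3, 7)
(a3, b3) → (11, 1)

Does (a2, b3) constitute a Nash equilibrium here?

Holding the column player at b3: the row player gets 12 from a2, versus 2 from a1, 11 from a3. No profitable deviation for the row player.
Holding the row player at a2: the column player gets 8 from b3, versus 0 from b1, 1 from b2. No profitable deviation for the column player either.

Yes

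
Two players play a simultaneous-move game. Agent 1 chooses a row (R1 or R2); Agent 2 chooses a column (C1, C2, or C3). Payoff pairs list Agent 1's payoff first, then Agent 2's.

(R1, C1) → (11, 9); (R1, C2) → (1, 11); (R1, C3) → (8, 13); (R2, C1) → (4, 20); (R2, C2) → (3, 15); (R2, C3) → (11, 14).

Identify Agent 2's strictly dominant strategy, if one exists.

No strictly dominant strategy

Check whether one of Agent 2's strategies beats all alternatives regardless of what the opponent does.
C1 is not dominant: against R1, C2 gives 11 > 9.
C2 is not dominant: against R1, C3 gives 13 > 11.
C3 is not dominant: against R2, C1 gives 20 > 14.
No single strategy is best against every opponent action.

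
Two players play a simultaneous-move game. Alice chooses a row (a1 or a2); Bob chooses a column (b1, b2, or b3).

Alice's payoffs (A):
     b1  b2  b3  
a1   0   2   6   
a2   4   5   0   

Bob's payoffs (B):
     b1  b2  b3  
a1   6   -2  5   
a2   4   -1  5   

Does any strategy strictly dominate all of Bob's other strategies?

A strategy is strictly dominant if it gives Bob a strictly higher payoff than every other strategy, against every choice by the opponent.
b1 is not dominant: against a2, b3 gives 5 > 4.
b2 is not dominant: against a1, b1 gives 6 > -2.
b3 is not dominant: against a1, b1 gives 6 > 5.
No single strategy is best against every opponent action.

None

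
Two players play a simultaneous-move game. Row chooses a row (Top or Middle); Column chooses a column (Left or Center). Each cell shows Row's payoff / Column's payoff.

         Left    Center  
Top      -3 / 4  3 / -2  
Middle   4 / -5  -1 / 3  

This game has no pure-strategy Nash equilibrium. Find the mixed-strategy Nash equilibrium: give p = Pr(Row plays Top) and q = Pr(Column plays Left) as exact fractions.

In a mixed NE each player is indifferent between their pure strategies, so the opponent's mix sets the indifference.
Column indifferent between Left and Center: p·4 + (1−p)·(-5) = p·(-2) + (1−p)·3 ⟹ (-5) + 9p = 3 + (-5)p ⟹ p = 4/7.
Row indifferent between Top and Middle: q·(-3) + (1−q)·3 = q·4 + (1−q)·(-1) ⟹ 3 + (-6)q = (-1) + 5q ⟹ q = 4/11.

p = 4/7, q = 4/11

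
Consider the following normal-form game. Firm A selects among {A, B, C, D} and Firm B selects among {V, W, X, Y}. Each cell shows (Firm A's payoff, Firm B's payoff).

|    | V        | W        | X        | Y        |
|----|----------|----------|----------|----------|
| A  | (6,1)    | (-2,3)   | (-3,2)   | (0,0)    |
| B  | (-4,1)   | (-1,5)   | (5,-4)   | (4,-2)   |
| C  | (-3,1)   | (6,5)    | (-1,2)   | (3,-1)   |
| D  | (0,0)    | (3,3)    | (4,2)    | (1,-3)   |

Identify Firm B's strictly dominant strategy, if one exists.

W

Check whether one of Firm B's strategies beats all alternatives regardless of what the opponent does.
W strictly dominates: vs A: 3 > each of {1, 2, 0}; vs B: 5 > each of {1, -4, -2}; vs C: 5 > each of {1, 2, -1}; vs D: 3 > each of {0, 2, -3}.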